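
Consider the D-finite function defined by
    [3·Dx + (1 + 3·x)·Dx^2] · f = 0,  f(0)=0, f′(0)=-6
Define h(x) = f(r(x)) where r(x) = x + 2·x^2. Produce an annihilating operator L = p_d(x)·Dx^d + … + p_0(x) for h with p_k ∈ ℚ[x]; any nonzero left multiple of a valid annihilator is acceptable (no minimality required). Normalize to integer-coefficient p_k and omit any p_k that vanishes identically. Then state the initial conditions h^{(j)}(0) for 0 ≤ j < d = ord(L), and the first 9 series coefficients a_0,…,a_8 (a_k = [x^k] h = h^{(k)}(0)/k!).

f: a_k = 0, -6, 9, -18, 81/2, -486/5, 243, -4374/7, 6561/4, …
h₀=f(r): pull back L_f along r ⇒ L₀.
L = (-1 + 12·x + 24·x^2)·Dx + (1 + 7·x + 18·x^2 + 24·x^3)·Dx^2  (order 2).
h: a_k = 0, -6, -3, 18, -63/2, 54/5, 99, -2106/7, 1377/4, …
ICs: h(0) = 0, h′(0) = -6.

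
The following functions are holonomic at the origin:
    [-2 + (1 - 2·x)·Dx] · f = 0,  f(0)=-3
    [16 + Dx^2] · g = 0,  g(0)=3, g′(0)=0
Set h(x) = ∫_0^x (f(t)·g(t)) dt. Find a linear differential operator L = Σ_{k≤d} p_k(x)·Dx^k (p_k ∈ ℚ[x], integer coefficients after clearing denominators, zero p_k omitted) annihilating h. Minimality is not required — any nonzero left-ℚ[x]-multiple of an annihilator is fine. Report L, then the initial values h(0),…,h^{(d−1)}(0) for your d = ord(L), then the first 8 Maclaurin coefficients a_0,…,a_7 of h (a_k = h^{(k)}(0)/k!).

L = (-16 + 32·x)·Dx + 4·Dx^2 + (-1 + 2·x)·Dx^3  (order 3).
h: a_k = 0, -9, -9, 12, 18, 48/5, 16, 1216/35, …
ICs: h(0) = 0, h′(0) = -9, h′′(0) = -18.

f: a_k = -3, -6, -12, -24, -48, -96, -192, -384, …
g: a_k = 3, 0, -24, 0, 32, 0, -256/15, 0, …
Sym-product of L_f,L_g gives L₀ (≤ ord 2).
h=∫h₀ ⇒ L = L₀·Dx.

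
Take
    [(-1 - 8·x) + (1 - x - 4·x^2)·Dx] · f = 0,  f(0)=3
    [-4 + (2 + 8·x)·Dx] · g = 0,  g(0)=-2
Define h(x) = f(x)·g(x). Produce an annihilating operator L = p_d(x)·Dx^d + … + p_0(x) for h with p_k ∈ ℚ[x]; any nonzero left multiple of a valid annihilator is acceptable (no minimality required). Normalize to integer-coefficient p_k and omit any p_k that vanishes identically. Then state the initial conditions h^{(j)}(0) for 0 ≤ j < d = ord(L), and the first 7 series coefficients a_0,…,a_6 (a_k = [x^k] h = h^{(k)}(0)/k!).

L = (3 + 10·x + 24·x^2) + (-1 - 3·x + 8·x^2 + 16·x^3)·Dx  (order 1).
h: a_k = -6, -18, -30, -126, -186, -858, -1098, …
ICs: h(0) = -6.

f: a_k = 3, 3, 15, 27, 87, 195, 543, …
g: a_k = -2, -4, 4, -8, 20, -56, 168, …
f·g: L₀ = L_f ⊗_s L_g, ord ≤ 1·1.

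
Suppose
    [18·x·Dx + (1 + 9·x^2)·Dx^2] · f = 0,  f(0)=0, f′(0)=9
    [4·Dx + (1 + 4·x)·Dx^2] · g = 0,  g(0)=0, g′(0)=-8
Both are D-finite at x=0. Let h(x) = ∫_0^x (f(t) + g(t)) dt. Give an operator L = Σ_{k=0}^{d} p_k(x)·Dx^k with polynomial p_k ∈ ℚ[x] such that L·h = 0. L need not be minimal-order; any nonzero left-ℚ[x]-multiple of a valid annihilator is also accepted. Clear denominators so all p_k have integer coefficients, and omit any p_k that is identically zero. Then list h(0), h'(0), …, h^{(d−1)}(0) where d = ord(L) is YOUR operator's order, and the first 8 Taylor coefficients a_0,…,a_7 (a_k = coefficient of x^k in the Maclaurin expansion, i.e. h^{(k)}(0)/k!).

L = (-36 - 432·x + 972·x^2 + 1296·x^3)·Dx^2 + (-25 - 72·x - 189·x^2 + 1944·x^3 + 2592·x^4)·Dx^3 + (-2 + x + 36·x^2 + 81·x^3 + 486·x^4 + 648·x^5)·Dx^4  (order 4).
h: a_k = 0, 0, 1/2, 16/3, -209/12, 128/5, -1319/30, 4096/21, …
ICs: h(0) = 0, h′(0) = 0, h′′(0) = 1, h′′′(0) = 32.

f: a_k = 0, 9, 0, -27, 0, 729/5, 0, -6561/7, …
g: a_k = 0, -8, 16, -128/3, 128, -2048/5, 4096/3, -32768/7, …
Weyl lclm of L_f,L_g ⇒ L₀ (ord ≤ 4).
∫: right-multiply L₀ by Dx.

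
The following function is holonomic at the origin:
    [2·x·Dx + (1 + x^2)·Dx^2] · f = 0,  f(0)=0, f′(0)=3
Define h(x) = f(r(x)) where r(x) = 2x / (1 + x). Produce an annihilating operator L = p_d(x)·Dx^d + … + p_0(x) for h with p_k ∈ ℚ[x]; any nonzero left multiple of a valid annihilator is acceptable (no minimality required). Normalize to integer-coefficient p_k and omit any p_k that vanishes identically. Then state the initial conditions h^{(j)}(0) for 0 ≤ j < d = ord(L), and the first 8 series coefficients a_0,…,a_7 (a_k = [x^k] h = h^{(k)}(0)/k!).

f: a_k = 0, 3, 0, -1, 0, 3/5, 0, -3/7, …
Change of var in L_f (x↦r) gives L₀.
L = (2 + 10·x)·Dx + (1 + 2·x + 5·x^2)·Dx^2  (order 2).
h: a_k = 0, 6, -6, -2, 18, -114/5, -22, 834/7, …
ICs: h(0) = 0, h′(0) = 6.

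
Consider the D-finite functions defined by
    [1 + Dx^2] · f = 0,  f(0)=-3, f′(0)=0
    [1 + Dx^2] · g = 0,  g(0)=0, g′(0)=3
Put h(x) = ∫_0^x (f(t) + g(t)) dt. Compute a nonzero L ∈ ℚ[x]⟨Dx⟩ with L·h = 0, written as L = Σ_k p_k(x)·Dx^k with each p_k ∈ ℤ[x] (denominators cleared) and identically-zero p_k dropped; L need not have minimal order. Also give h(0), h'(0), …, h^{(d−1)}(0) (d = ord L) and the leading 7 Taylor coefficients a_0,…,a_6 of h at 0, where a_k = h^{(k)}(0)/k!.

f: a_k = -3, 0, 3/2, 0, -1/8, 0, 1/240, …
g: a_k = 0, 3, 0, -1/2, 0, 1/40, 0, …
Sum ⇒ L₀ = lclm(L_f,L_g) in ℚ(x)⟨Dx⟩.
h=∫₀ˣh₀: take L = L₀·Dx.
L = Dx + Dx^3  (order 3).
h: a_k = 0, -3, 3/2, 1/2, -1/8, -1/40, 1/240, …
ICs: h(0) = 0, h′(0) = -3, h′′(0) = 3.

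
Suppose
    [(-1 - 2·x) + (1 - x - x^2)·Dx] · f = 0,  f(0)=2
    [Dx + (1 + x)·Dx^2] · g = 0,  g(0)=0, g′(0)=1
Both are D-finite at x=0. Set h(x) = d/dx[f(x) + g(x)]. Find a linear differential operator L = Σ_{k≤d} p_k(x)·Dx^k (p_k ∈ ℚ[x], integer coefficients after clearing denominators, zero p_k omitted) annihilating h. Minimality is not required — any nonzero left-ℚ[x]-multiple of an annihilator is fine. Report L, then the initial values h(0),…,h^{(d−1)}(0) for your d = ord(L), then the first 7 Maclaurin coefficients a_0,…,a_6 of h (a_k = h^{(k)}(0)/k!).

f: a_k = 2, 2, 4, 6, 10, 16, 26, …
g: a_k = 0, 1, -1/2, 1/3, -1/4, 1/5, -1/6, …
Sum ⇒ L₀ = lclm(L_f,L_g) in ℚ(x)⟨Dx⟩.
Derive L from L₀ (diff closure).
L = (26 + 70·x + 76·x^2 + 36·x^3 + 12·x^4) + (16 + 84·x + 160·x^2 + 144·x^3 + 74·x^4 + 20·x^5)·Dx + (-5 - 11·x + x^2 + 23·x^3 + 29·x^4 + 17·x^5 + 4·x^6)·Dx^2  (order 2).
h: a_k = 3, 7, 19, 39, 81, 155, 295, …
ICs: h(0) = 3, h′(0) = 7.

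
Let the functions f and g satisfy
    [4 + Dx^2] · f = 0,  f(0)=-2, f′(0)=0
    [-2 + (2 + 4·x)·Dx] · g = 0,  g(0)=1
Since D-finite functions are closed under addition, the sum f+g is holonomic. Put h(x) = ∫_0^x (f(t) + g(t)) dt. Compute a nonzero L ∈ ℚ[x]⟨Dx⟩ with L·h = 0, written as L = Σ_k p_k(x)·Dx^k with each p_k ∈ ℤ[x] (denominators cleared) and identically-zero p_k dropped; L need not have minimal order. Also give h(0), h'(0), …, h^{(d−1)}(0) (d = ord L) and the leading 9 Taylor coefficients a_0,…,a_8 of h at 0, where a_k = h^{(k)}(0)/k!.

L = (-28 - 64·x - 64·x^2)·Dx + (12 + 88·x + 192·x^2 + 128·x^3)·Dx^2 + (-7 - 16·x - 16·x^2)·Dx^3 + (3 + 22·x + 48·x^2 + 32·x^3)·Dx^4  (order 4).
h: a_k = 0, -1, 1/2, 7/6, 1/8, -47/120, 7/48, -817/5040, 33/128, …
ICs: h(0) = 0, h′(0) = -1, h′′(0) = 1, h′′′(0) = 7.

f: a_k = -2, 0, 4, 0, -4/3, 0, 8/45, 0, -4/315, …
g: a_k = 1, 1, -1/2, 1/2, -5/8, 7/8, -21/16, 33/16, -429/128, …
Sum ⇒ L₀ = lclm(L_f,L_g) in ℚ(x)⟨Dx⟩.
h=∫h₀ ⇒ L = L₀·Dx.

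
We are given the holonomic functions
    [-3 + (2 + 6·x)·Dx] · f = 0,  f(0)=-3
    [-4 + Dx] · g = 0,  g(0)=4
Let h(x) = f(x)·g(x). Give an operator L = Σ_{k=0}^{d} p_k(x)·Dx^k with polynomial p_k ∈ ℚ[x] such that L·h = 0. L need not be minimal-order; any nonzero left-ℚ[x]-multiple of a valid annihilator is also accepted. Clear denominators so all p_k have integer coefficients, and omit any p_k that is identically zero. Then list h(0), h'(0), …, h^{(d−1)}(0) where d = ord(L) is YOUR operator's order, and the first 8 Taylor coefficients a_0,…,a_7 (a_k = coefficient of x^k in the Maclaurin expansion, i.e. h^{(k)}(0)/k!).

f: a_k = -3, -9/2, 27/8, -81/16, 1215/128, -5103/256, 45927/1024, -216513/2048, …
g: a_k = 4, 16, 32, 128/3, 128/3, 512/15, 1024/45, 4096/315, …
f·g: L₀ = L_f ⊗_s L_g, ord ≤ 1·1.
L = (-11 - 24·x) + (2 + 6·x)·Dx  (order 1).
h: a_k = -12, -66, -309/2, -953/4, -8161/32, -76883/320, -497863/3840, -9695729/53760, …
ICs: h(0) = -12.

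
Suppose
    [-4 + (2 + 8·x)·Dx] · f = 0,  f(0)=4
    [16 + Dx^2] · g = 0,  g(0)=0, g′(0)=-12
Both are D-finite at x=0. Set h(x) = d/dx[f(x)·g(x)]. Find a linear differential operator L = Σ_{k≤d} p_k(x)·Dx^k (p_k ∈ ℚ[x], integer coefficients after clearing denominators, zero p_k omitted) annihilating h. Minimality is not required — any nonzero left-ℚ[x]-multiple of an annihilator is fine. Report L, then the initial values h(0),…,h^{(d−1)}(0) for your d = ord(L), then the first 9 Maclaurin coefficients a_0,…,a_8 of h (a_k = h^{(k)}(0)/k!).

f: a_k = 4, 8, -8, 16, -40, 112, -336, 1056, -3432, …
g: a_k = 0, -12, 0, 32, 0, -128/5, 0, 1024/105, 0, …
Product ⇒ symmetric product L₀, ord ≤ 2.
Differentiate: ansatz ord ≤ ord L₀ ⇒ L.
L = (212 + 2304·x + 8704·x^2 + 16384·x^3 + 16384·x^4) + (-4 - 144·x - 768·x^2 - 1024·x^3)·Dx + (7 + 88·x + 432·x^2 + 1024·x^3 + 1024·x^4)·Dx^2  (order 2).
h: a_k = -48, -192, 672, 256, 608, -31104/5, 62912/3, -7912448/105, 5928800/21, …
ICs: h(0) = -48, h′(0) = -192.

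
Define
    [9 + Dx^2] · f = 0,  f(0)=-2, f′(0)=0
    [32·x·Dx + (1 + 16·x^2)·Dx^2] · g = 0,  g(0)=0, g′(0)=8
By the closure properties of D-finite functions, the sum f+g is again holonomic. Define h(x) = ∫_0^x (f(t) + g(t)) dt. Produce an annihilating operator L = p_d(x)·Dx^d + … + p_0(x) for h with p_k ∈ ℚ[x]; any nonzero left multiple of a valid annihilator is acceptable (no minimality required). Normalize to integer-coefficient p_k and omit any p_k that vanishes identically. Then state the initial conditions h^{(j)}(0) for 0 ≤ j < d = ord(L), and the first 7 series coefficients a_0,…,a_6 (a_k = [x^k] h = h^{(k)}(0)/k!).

L = (-52704·x + 967680·x^3 + 663552·x^5)·Dx^2 + (-207 + 13104·x^2 + 283392·x^4 + 331776·x^6)·Dx^3 + (-5856·x + 107520·x^3 + 73728·x^5)·Dx^4 + (-23 + 1456·x^2 + 31488·x^4 + 36864·x^6)·Dx^5  (order 5).
h: a_k = 0, -2, 4, 3, -32/3, -27/20, 1024/15, …
ICs: h(0) = 0, h′(0) = -2, h′′(0) = 8, h′′′(0) = 18, h′′′′(0) = -256.

f: a_k = -2, 0, 9, 0, -27/4, 0, 81/40, …
g: a_k = 0, 8, 0, -128/3, 0, 2048/5, 0, …
L₀ := lclm(L_f,L_g); ord L₀ ≤ 2+2.
h=∫₀ˣh₀: take L = L₀·Dx.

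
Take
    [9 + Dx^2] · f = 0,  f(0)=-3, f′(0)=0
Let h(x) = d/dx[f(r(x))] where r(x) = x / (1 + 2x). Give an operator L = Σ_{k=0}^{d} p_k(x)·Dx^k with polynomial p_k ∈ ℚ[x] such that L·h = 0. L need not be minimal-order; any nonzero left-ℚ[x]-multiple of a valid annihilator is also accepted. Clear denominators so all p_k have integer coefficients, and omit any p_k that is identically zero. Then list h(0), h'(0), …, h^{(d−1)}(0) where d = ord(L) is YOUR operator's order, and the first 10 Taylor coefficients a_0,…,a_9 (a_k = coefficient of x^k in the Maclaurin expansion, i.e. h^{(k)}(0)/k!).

L = (33 + 96·x + 96·x^2) + (12 + 72·x + 144·x^2 + 96·x^3)·Dx + (1 + 8·x + 24·x^2 + 32·x^3 + 16·x^4)·Dx^2  (order 2).
h: a_k = 0, 27, -162, 1215/2, -1755, 162729/40, -141183/20, 566865/112, 7476867/280, -773904213/4480, …
ICs: h(0) = 0, h′(0) = 27.

f: a_k = -3, 0, 27/2, 0, -81/8, 0, 243/80, 0, -2187/4480, 0, …
Change of var in L_f (x↦r) gives L₀.
h₀' ⇒ L via d/dx closure of L₀.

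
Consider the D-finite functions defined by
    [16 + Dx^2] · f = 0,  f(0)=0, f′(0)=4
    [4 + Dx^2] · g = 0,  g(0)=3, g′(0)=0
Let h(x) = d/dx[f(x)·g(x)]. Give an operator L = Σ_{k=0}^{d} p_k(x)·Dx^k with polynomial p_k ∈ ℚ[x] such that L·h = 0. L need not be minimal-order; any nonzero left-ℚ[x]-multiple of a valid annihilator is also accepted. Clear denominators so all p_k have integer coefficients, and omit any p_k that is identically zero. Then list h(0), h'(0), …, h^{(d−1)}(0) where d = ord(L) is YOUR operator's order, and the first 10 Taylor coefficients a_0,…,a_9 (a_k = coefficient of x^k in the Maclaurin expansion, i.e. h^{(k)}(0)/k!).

f: a_k = 0, 4, 0, -32/3, 0, 128/15, 0, -1024/315, 0, 2048/2835, …
g: a_k = 3, 0, -6, 0, 2, 0, -4/15, 0, 2/105, 0, …
Sym-product of L_f,L_g gives L₀ (≤ ord 4).
Differentiate: ansatz ord ≤ ord L₀ ⇒ L.
L = 144 + 40·Dx^2 + Dx^4  (order 4).
h: a_k = 12, 0, -168, 0, 488, 0, -8752/15, 0, 5624/15, 0, …
ICs: h(0) = 12, h′(0) = 0, h′′(0) = -336, h′′′(0) = 0.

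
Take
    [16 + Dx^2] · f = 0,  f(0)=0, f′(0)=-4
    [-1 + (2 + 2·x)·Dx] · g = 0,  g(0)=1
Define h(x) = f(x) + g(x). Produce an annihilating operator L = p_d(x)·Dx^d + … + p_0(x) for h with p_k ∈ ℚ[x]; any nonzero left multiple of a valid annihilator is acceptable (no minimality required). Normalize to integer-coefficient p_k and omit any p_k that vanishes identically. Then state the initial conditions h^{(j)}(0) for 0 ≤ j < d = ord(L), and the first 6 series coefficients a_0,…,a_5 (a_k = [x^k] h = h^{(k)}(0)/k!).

f: a_k = 0, -4, 0, 32/3, 0, -128/15, …
g: a_k = 1, 1/2, -1/8, 1/16, -5/128, 7/256, …
f+g: L₀ = lclm(L_f,L_g), ord ≤ 2+1.
L = (-1072 - 2048·x - 1024·x^2) + (2016 + 6112·x + 6144·x^2 + 2048·x^3)·Dx + (-67 - 128·x - 64·x^2)·Dx^2 + (126 + 382·x + 384·x^2 + 128·x^3)·Dx^3  (order 3).
h: a_k = 1, -7/2, -1/8, 515/48, -5/128, -32663/3840, …
ICs: h(0) = 1, h′(0) = -7/2, h′′(0) = -1/4.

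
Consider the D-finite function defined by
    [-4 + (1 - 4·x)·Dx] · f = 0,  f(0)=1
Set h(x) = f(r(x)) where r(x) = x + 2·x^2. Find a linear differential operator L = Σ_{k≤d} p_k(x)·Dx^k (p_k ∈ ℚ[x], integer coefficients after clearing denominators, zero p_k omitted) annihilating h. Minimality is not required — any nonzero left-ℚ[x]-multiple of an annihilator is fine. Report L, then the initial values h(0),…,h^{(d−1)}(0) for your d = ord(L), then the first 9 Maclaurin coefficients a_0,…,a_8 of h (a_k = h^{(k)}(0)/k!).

L = (4 + 16·x) + (-1 + 4·x + 8·x^2)·Dx  (order 1).
h: a_k = 1, 4, 24, 128, 704, 3840, 20992, 114688, 626688, …
ICs: h(0) = 1.

f: a_k = 1, 4, 16, 64, 256, 1024, 4096, 16384, 65536, …
f∘r: x↦r, Dx↦Dx/r' in L_f ⇒ L₀.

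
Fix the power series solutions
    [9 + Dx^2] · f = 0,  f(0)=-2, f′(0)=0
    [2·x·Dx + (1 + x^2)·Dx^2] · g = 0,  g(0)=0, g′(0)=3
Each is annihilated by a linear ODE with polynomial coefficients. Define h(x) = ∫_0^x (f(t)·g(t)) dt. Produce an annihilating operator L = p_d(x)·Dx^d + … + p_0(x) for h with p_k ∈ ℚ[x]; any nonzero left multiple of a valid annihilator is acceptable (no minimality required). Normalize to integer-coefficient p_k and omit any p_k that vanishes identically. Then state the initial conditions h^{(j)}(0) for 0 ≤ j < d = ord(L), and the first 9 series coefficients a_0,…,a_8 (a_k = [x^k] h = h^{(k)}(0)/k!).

L = (1170 + 3834·x^2 + 4779·x^4 + 2916·x^6 + 729·x^8)·Dx + (396·x + 1044·x^3 + 972·x^5 + 324·x^7)·Dx^2 + (220 + 768·x^2 + 1026·x^4 + 648·x^6 + 162·x^8)·Dx^3 + (44·x + 116·x^3 + 108·x^5 + 36·x^7)·Dx^4 + (10 + 38·x^2 + 55·x^4 + 36·x^6 + 9·x^8)·Dx^5  (order 5).
h: a_k = 0, 0, -3, 0, 29/4, 0, -203/40, 0, 5343/2240, …
ICs: h(0) = 0, h′(0) = 0, h′′(0) = -6, h′′′(0) = 0, h′′′′(0) = 174.

f: a_k = -2, 0, 9, 0, -27/4, 0, 81/40, 0, -729/2240, …
g: a_k = 0, 3, 0, -1, 0, 3/5, 0, -3/7, 0, …
f·g: L₀ = L_f ⊗_s L_g, ord ≤ 2·2.
Integrate: L := L₀·Dx.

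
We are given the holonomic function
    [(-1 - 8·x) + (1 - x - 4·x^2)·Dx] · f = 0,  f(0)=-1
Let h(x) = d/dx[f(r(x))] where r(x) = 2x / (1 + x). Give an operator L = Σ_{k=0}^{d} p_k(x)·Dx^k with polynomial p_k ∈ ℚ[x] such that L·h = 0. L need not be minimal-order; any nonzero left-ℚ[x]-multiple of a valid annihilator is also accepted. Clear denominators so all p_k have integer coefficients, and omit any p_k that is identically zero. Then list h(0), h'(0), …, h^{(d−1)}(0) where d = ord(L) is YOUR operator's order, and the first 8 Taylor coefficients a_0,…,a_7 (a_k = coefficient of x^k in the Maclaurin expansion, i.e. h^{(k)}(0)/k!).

f: a_k = -1, -1, -5, -9, -29, -65, -181, -441, …
h₀=f(r): pull back L_f along r ⇒ L₀.
h₀' ⇒ L via d/dx closure of L₀.
L = (18 + 102·x + 918·x^2 + 578·x^3) + (-1 - 18·x + 306·x^3 + 289·x^4)·Dx  (order 1).
h: a_k = -2, -36, -102, -1224, -2890, -31212, -68782, -707472, …
ICs: h(0) = -2.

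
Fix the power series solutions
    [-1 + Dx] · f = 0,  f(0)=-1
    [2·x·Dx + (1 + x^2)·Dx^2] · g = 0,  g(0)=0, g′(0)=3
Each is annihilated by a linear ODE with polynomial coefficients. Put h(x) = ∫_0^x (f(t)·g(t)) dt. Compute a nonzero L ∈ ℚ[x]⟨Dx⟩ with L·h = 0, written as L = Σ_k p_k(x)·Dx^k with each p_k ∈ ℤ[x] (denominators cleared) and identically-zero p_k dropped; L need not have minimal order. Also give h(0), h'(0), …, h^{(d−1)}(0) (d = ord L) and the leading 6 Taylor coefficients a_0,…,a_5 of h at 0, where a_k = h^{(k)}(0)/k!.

L = (1 - 2·x + x^2)·Dx + (-2 + 2·x - 2·x^2)·Dx^2 + (1 + x^2)·Dx^3  (order 3).
h: a_k = 0, 0, -3/2, -1, -1/8, 1/10, …
ICs: h(0) = 0, h′(0) = 0, h′′(0) = -3.

f: a_k = -1, -1, -1/2, -1/6, -1/24, -1/120, …
g: a_k = 0, 3, 0, -1, 0, 3/5, …
Product ⇒ symmetric product L₀, ord ≤ 2.
h=∫h₀ ⇒ L = L₀·Dx.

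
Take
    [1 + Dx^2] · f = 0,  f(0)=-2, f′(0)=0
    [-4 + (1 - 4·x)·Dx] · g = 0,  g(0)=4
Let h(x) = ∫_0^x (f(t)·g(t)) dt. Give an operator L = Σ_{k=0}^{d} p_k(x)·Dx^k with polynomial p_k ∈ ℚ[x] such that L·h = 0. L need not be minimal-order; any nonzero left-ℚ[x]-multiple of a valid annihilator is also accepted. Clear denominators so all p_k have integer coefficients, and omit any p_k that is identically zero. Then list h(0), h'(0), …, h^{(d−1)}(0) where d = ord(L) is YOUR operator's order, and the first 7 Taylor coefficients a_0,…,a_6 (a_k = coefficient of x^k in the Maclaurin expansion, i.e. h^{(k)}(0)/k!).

f: a_k = -2, 0, 1, 0, -1/12, 0, 1/360, …
g: a_k = 4, 16, 64, 256, 1024, 4096, 16384, …
L₀ := L_f ⊗_s L_g (sym. prod.), ord ≤ 2.
h=∫h₀ ⇒ L = L₀·Dx.
L = (-1 + 4·x)·Dx + 8·Dx^2 + (-1 + 4·x)·Dx^3  (order 3).
h: a_k = 0, -8, -16, -124/3, -124, -5953/15, -11906/9, …
ICs: h(0) = 0, h′(0) = -8, h′′(0) = -32.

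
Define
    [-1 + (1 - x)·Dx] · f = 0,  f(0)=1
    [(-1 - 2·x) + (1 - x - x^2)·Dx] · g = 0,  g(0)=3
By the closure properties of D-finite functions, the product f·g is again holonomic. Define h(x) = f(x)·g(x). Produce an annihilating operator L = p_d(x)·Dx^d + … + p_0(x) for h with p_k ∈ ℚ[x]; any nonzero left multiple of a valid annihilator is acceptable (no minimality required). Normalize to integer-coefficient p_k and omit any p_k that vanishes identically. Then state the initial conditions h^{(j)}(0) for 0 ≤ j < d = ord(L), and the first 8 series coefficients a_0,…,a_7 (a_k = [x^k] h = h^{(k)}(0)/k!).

f: a_k = 1, 1, 1, 1, 1, 1, 1, 1, …
g: a_k = 3, 3, 6, 9, 15, 24, 39, 63, …
f·g: L₀ = L_f ⊗_s L_g, ord ≤ 1·1.
L = (-2 + 3·x^2) + (1 - 2·x + x^3)·Dx  (order 1).
h: a_k = 3, 6, 12, 21, 36, 60, 99, 162, …
ICs: h(0) = 3.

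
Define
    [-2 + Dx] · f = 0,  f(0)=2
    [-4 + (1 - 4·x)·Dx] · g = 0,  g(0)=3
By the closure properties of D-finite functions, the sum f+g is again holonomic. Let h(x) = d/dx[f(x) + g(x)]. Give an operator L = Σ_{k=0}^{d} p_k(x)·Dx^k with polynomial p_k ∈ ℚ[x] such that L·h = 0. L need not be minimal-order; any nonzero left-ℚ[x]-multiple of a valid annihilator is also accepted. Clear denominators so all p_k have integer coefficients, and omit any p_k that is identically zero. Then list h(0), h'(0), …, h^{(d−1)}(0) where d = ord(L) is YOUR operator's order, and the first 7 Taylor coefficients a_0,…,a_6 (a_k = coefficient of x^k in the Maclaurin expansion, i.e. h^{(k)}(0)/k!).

f: a_k = 2, 4, 4, 8/3, 4/3, 8/15, 8/45, …
g: a_k = 3, 12, 48, 192, 768, 3072, 12288, …
f+g: L₀ = lclm(L_f,L_g), ord ≤ 1+1.
Differentiate: ansatz ord ≤ ord L₀ ⇒ L.
L = (80 + 64·x) + (-46 - 16·x + 32·x^2)·Dx + (3 - 8·x - 16·x^2)·Dx^2  (order 2).
h: a_k = 16, 104, 584, 9232/3, 46088/3, 1105936/15, 15482896/45, …
ICs: h(0) = 16, h′(0) = 104.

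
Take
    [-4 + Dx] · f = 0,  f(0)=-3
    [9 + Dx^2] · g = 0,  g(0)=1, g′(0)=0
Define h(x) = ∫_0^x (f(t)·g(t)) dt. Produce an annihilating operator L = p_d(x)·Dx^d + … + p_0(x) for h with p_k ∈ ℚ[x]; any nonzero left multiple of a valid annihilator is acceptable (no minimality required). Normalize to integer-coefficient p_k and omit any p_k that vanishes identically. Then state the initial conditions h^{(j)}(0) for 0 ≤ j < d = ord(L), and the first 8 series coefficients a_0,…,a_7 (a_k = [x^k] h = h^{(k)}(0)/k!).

f: a_k = -3, -12, -24, -32, -32, -128/5, -256/15, -1024/105, …
g: a_k = 1, 0, -9/2, 0, 27/8, 0, -81/80, 0, …
Sym-product of L_f,L_g gives L₀ (≤ ord 2).
∫: right-multiply L₀ by Dx.
L = 25·Dx - 8·Dx^2 + Dx^3  (order 3).
h: a_k = 0, -3, -6, -7/2, 11/2, 527/40, 779/60, 1679/240, …
ICs: h(0) = 0, h′(0) = -3, h′′(0) = -12.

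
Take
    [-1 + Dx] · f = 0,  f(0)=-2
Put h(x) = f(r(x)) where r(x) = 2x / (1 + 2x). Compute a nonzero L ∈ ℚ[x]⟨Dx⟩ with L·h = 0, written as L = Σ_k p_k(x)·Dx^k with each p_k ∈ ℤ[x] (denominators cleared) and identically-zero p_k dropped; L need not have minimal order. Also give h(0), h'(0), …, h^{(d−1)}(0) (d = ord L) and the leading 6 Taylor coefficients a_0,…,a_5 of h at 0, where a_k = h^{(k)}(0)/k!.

f: a_k = -2, -2, -1, -1/3, -1/12, -1/60, …
Change of var in L_f (x↦r) gives L₀.
L = -2 + (1 + 4·x + 4·x^2)·Dx  (order 1).
h: a_k = -2, -4, 4, -8/3, -4/3, 152/15, …
ICs: h(0) = -2.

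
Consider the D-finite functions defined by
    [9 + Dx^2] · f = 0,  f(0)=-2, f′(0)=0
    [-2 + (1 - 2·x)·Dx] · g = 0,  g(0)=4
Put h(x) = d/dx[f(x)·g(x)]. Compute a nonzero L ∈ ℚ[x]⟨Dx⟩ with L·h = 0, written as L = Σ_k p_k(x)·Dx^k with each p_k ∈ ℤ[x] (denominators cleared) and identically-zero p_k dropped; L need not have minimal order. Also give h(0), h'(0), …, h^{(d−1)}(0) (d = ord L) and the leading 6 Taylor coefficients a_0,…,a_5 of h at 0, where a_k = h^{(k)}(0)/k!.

L = (1 - 36·x + 36·x^2) + (-4 + 8·x)·Dx + (1 - 4·x + 4·x^2)·Dx^2  (order 2).
h: a_k = -16, 8, 24, -44, -110, -1077/5, …
ICs: h(0) = -16, h′(0) = 8.

f: a_k = -2, 0, 9, 0, -27/4, 0, …
g: a_k = 4, 8, 16, 32, 64, 128, …
h₀=f·g: eliminate ⇒ L₀, order ≤ 2·1.
h₀' ⇒ L via d/dx closure of L₀.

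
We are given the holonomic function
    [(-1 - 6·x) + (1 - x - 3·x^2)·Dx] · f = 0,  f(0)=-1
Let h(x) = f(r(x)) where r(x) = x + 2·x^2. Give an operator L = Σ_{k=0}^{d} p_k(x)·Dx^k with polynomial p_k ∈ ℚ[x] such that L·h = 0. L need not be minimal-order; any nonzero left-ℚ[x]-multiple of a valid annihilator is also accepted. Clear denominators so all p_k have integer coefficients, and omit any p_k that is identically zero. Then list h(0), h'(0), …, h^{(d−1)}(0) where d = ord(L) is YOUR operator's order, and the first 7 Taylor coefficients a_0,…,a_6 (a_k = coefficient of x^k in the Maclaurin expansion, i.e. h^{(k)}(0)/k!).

f: a_k = -1, -1, -4, -7, -19, -40, -97, …
L₀ from L_f via x↦r, Dx↦r'^{-1}Dx.
L = (1 + 10·x + 36·x^2 + 48·x^3) + (-1 + x + 5·x^2 + 12·x^3 + 12·x^4)·Dx  (order 1).
h: a_k = -1, -1, -6, -23, -77, -276, -1009, …
ICs: h(0) = -1.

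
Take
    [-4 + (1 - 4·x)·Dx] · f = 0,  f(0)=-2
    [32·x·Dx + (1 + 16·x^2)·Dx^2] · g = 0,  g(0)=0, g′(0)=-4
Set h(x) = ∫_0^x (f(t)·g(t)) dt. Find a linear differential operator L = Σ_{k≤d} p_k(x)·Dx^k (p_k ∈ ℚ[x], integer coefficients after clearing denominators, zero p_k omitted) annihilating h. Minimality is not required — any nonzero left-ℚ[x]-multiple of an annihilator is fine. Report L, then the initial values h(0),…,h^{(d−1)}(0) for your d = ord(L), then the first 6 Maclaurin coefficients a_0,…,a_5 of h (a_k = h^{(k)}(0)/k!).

L = 128·x·Dx + (8 - 32·x + 256·x^2)·Dx^2 + (-1 + 4·x - 16·x^2 + 64·x^3)·Dx^3  (order 3).
h: a_k = 0, 0, 4, 32/3, 64/3, 1024/15, …
ICs: h(0) = 0, h′(0) = 0, h′′(0) = 8.

f: a_k = -2, -8, -32, -128, -512, -2048, …
g: a_k = 0, -4, 0, 64/3, 0, -1024/5, …
Sym-product of L_f,L_g gives L₀ (≤ ord 2).
h=∫h₀ ⇒ L = L₀·Dx.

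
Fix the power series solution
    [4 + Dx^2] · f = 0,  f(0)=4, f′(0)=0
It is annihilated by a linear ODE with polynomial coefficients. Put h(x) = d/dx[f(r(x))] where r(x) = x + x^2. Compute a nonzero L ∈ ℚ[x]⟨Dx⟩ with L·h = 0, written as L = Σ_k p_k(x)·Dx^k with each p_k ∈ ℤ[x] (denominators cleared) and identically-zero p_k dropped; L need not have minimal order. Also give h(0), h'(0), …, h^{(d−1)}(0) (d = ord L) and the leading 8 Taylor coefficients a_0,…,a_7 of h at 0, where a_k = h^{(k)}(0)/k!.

f: a_k = 4, 0, -8, 0, 8/3, 0, -16/45, 0, …
Change of var in L_f (x↦r) gives L₀.
h=h₀': d/dx-closure on L₀ ⇒ L.
L = (16 + 32·x + 96·x^2 + 128·x^3 + 64·x^4) + (-6 - 12·x)·Dx + (1 + 4·x + 4·x^2)·Dx^2  (order 2).
h: a_k = 0, -16, -48, -64/3, 160/3, 1408/15, 896/15, -6656/315, …
ICs: h(0) = 0, h′(0) = -16.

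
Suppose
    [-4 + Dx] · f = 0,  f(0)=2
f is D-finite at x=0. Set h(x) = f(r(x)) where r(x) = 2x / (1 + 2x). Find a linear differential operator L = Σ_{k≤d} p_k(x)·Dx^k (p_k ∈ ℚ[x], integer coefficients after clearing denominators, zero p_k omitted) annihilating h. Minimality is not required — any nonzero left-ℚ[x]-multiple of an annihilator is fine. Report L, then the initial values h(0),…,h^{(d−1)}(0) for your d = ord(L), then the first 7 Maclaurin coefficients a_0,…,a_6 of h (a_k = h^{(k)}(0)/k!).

f: a_k = 2, 8, 16, 64/3, 64/3, 256/15, 512/45, …
Change of var in L_f (x↦r) gives L₀.
L = -8 + (1 + 4·x + 4·x^2)·Dx  (order 1).
h: a_k = 2, 16, 32, -64/3, -128/3, 1792/15, -5632/45, …
ICs: h(0) = 2.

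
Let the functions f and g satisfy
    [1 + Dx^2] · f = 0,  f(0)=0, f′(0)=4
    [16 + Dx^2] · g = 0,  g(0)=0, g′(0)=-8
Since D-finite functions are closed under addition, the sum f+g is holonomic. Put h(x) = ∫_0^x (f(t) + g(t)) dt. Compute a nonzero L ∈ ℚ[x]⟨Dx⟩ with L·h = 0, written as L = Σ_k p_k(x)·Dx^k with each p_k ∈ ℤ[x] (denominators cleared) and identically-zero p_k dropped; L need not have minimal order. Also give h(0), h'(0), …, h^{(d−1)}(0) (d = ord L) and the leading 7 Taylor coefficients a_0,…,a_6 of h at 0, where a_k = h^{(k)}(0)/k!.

L = 16·Dx + 17·Dx^3 + Dx^5  (order 5).
h: a_k = 0, 0, -2, 0, 31/6, 0, -511/180, …
ICs: h(0) = 0, h′(0) = 0, h′′(0) = -4, h′′′(0) = 0, h′′′′(0) = 124.

f: a_k = 0, 4, 0, -2/3, 0, 1/30, 0, …
g: a_k = 0, -8, 0, 64/3, 0, -256/15, 0, …
L₀ := lclm(L_f,L_g); ord L₀ ≤ 2+2.
h=∫₀ˣh₀: take L = L₀·Dx.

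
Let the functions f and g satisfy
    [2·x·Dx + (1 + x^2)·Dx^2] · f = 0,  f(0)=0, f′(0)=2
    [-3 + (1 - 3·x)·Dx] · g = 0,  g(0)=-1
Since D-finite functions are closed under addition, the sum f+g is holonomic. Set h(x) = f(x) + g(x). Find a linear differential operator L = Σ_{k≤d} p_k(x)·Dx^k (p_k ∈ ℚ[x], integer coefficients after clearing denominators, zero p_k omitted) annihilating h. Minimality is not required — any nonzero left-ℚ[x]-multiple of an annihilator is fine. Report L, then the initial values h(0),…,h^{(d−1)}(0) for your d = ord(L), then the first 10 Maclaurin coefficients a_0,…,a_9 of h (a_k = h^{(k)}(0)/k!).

L = (6 - 72·x - 18·x^2)·Dx + (-28 + 6·x - 60·x^2 - 18·x^3)·Dx^2 + (3 - 8·x - 8·x^3 - 3·x^4)·Dx^3  (order 3).
h: a_k = -1, -1, -9, -83/3, -81, -1213/5, -729, -15311/7, -6561, -177145/9, …
ICs: h(0) = -1, h′(0) = -1, h′′(0) = -18.

f: a_k = 0, 2, 0, -2/3, 0, 2/5, 0, -2/7, 0, 2/9, …
g: a_k = -1, -3, -9, -27, -81, -243, -729, -2187, -6561, -19683, …
f+g: L₀ = lclm(L_f,L_g), ord ≤ 2+1.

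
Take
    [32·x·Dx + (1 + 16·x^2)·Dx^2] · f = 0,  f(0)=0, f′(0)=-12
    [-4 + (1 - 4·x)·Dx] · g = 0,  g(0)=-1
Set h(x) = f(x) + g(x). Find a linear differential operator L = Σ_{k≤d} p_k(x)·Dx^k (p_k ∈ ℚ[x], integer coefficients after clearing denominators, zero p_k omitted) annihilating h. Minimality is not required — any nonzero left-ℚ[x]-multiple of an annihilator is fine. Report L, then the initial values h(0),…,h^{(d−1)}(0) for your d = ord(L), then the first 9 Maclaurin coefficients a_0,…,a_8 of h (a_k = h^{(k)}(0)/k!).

L = (32 - 512·x - 1536·x^2)·Dx + (-16 + 32·x - 256·x^2 - 1536·x^3)·Dx^2 + (1 - 256·x^4)·Dx^3  (order 3).
h: a_k = -1, -16, -16, 0, -256, -8192/5, -4096, -65536/7, -65536, …
ICs: h(0) = -1, h′(0) = -16, h′′(0) = -32.

f: a_k = 0, -12, 0, 64, 0, -3072/5, 0, 49152/7, 0, …
g: a_k = -1, -4, -16, -64, -256, -1024, -4096, -16384, -65536, …
h₀=f+g: left-lcm gives L₀, ord ≤ 3.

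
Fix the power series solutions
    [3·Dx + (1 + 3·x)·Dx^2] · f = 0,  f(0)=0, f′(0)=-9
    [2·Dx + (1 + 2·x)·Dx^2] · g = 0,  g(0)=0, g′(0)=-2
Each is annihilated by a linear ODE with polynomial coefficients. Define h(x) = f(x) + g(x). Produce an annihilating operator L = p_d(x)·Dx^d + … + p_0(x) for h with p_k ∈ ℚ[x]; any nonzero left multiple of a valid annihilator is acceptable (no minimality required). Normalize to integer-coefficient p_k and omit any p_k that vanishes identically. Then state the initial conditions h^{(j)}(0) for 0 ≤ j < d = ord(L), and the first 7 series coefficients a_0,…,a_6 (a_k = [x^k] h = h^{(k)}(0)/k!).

f: a_k = 0, -9, 27/2, -27, 243/4, -729/5, 729/2, …
g: a_k = 0, -2, 2, -8/3, 4, -32/5, 32/3, …
Sum ⇒ L₀ = lclm(L_f,L_g) in ℚ(x)⟨Dx⟩.
L = 12·Dx + (10 + 24·x)·Dx^2 + (1 + 5·x + 6·x^2)·Dx^3  (order 3).
h: a_k = 0, -11, 31/2, -89/3, 259/4, -761/5, 2251/6, …
ICs: h(0) = 0, h′(0) = -11, h′′(0) = 31.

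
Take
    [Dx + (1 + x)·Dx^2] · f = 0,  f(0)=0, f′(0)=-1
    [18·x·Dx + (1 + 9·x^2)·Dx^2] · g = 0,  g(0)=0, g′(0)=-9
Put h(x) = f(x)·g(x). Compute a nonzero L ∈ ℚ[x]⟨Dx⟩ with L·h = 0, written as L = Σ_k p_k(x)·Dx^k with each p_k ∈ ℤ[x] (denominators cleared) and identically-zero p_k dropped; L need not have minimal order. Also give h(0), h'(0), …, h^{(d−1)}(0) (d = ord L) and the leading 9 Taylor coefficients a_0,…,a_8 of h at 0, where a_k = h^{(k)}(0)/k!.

f: a_k = 0, -1, 1/2, -1/3, 1/4, -1/5, 1/6, -1/7, 1/8, …
g: a_k = 0, -9, 0, 27, 0, -729/5, 0, 6561/7, 0, …
Sym-product of L_f,L_g gives L₀ (≤ ord 4).
L = (1368 + 2700·x + 37584·x^2 + 95580·x^3 + 87480·x^4 + 37908·x^5 + 26244·x^7)·Dx + (1298 + 9180·x + 54612·x^2 + 194724·x^3 + 324000·x^4 + 271188·x^5 + 102060·x^6 + 78732·x^7 + 91854·x^8)·Dx^2 + (76 + 2848·x + 12096·x^2 + 43992·x^3 + 117288·x^4 + 173016·x^5 + 139968·x^6 + 75816·x^7 + 78732·x^8 + 52488·x^9)·Dx^3 + (37 + 146·x + 901·x^2 + 2808·x^3 + 7362·x^4 + 15228·x^5 + 21546·x^6 + 17496·x^7 + 12393·x^8 + 13122·x^9 + 6561·x^10)·Dx^4  (order 4).
h: a_k = 0, 0, 9, -9/2, -24, 45/4, 693/5, -1353/20, -4464/5, …
ICs: h(0) = 0, h′(0) = 0, h′′(0) = 18, h′′′(0) = -27.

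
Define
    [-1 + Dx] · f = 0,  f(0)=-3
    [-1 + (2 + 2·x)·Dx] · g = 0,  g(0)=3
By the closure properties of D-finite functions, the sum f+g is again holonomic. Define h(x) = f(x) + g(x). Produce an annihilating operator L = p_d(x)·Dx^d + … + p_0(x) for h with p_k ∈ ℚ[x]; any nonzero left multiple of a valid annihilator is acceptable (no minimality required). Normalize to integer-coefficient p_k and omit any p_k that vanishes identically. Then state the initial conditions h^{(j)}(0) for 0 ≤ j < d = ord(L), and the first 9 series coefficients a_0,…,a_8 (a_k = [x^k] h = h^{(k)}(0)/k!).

f: a_k = -3, -3, -3/2, -1/2, -1/8, -1/40, -1/240, -1/1680, -1/13440, …
g: a_k = 3, 3/2, -3/8, 3/16, -15/128, 21/256, -63/1024, 99/2048, -1287/32768, …
f+g: L₀ = lclm(L_f,L_g), ord ≤ 1+1.
L = (3 + 2·x) + (-5 - 8·x - 4·x^2)·Dx + (2 + 6·x + 4·x^2)·Dx^2  (order 2).
h: a_k = 0, -3/2, -15/8, -5/16, -31/128, 73/1280, -1009/15360, 10267/215040, -135391/3440640, …
ICs: h(0) = 0, h′(0) = -3/2.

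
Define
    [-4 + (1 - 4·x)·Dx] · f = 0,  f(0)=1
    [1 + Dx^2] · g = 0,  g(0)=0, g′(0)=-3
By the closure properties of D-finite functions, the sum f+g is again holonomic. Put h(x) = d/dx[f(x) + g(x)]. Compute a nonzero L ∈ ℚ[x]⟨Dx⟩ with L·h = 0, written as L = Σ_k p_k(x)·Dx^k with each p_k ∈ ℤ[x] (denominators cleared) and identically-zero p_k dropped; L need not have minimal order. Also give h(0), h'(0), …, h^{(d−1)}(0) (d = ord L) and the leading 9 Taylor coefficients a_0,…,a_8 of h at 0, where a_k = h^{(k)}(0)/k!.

f: a_k = 1, 4, 16, 64, 256, 1024, 4096, 16384, 65536, …
g: a_k = 0, -3, 0, 1/2, 0, -1/40, 0, 1/1680, 0, …
Weyl lclm of L_f,L_g ⇒ L₀ (ord ≤ 3).
h=h₀': d/dx-closure on L₀ ⇒ L.
L = (1544 - 64·x + 128·x^2) + (-97 + 396·x - 48·x^2 + 64·x^3)·Dx + (1544 - 64·x + 128·x^2)·Dx^2 + (-97 + 396·x - 48·x^2 + 64·x^3)·Dx^3  (order 3).
h: a_k = 1, 32, 387/2, 1024, 40959/8, 24576, 27525121/240, 524288, 31708938239/13440, …
ICs: h(0) = 1, h′(0) = 32, h′′(0) = 387.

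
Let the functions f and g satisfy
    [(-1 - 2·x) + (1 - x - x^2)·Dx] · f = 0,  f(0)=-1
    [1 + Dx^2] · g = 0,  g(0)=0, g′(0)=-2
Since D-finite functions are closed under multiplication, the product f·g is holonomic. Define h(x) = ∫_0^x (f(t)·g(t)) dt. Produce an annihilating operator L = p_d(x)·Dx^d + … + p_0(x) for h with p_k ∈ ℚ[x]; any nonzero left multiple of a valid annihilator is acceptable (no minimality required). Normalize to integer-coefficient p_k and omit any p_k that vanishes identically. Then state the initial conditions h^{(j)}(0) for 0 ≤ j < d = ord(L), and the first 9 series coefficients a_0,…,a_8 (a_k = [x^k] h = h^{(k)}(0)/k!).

L = (1 + x + x^2)·Dx + (2 + 4·x)·Dx^2 + (-1 + x + x^2)·Dx^3  (order 3).
h: a_k = 0, 0, 1, 2/3, 11/12, 17/15, 187/120, 901/420, 61403/20160, …
ICs: h(0) = 0, h′(0) = 0, h′′(0) = 2.

f: a_k = -1, -1, -2, -3, -5, -8, -13, -21, -34, …
g: a_k = 0, -2, 0, 1/3, 0, -1/60, 0, 1/2520, 0, …
L₀ := L_f ⊗_s L_g (sym. prod.), ord ≤ 2.
h=∫₀ˣh₀: take L = L₀·Dx.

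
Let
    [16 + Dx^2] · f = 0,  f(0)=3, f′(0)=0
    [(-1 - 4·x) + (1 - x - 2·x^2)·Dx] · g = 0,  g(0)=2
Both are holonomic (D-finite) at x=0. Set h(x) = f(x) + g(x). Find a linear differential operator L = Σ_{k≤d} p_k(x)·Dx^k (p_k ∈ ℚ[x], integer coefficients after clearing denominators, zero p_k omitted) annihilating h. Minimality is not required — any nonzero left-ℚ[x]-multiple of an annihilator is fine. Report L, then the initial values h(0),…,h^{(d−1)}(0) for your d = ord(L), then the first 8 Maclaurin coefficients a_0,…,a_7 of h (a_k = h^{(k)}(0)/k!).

L = (-368 - 1408·x + 256·x^2 - 512·x^3 - 2560·x^4 - 2048·x^5) + (176 - 336·x - 384·x^2 + 1024·x^3 + 384·x^4 - 1536·x^5 - 1024·x^6)·Dx + (-23 - 88·x + 16·x^2 - 32·x^3 - 160·x^4 - 128·x^5)·Dx^2 + (11 - 21·x - 24·x^2 + 64·x^3 + 24·x^4 - 96·x^5 - 64·x^6)·Dx^3  (order 3).
h: a_k = 5, 2, -18, 10, 54, 42, 1034/15, 170, …
ICs: h(0) = 5, h′(0) = 2, h′′(0) = -36.

f: a_k = 3, 0, -24, 0, 32, 0, -256/15, 0, …
g: a_k = 2, 2, 6, 10, 22, 42, 86, 170, …
Sum ⇒ L₀ = lclm(L_f,L_g) in ℚ(x)⟨Dx⟩.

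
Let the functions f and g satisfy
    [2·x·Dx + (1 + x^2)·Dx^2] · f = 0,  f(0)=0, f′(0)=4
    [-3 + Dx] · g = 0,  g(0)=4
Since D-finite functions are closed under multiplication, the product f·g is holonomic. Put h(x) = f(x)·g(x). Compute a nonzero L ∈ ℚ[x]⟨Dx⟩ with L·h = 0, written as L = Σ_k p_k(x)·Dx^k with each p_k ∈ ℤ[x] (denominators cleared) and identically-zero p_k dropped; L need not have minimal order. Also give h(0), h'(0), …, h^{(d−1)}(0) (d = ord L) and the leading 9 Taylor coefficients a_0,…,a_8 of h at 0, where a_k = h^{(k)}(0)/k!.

f: a_k = 0, 4, 0, -4/3, 0, 4/5, 0, -4/7, 0, …
g: a_k = 4, 12, 18, 18, 27/2, 81/10, 81/20, 243/140, 729/1120, …
Product ⇒ symmetric product L₀, ord ≤ 2.
L = (9 - 6·x + 9·x^2) + (-6 + 2·x - 6·x^2)·Dx + (1 + x^2)·Dx^2  (order 2).
h: a_k = 0, 16, 48, 200/3, 56, 166/5, 18, 361/35, 129/35, …
ICs: h(0) = 0, h′(0) = 16.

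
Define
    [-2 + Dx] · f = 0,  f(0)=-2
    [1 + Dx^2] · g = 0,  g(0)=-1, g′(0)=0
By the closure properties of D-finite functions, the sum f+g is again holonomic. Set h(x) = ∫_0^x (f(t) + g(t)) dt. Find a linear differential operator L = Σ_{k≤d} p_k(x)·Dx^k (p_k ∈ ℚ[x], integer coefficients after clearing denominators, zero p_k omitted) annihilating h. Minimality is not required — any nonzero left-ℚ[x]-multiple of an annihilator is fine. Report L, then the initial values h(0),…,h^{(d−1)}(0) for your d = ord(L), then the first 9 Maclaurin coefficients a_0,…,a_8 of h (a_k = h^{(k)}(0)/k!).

f: a_k = -2, -4, -4, -8/3, -4/3, -8/15, -8/45, -16/315, -4/315, …
g: a_k = -1, 0, 1/2, 0, -1/24, 0, 1/720, 0, -1/40320, …
Sum ⇒ L₀ = lclm(L_f,L_g) in ℚ(x)⟨Dx⟩.
h=∫h₀ ⇒ L = L₀·Dx.
L = -2·Dx + Dx^2 - 2·Dx^3 + Dx^4  (order 4).
h: a_k = 0, -3, -2, -7/6, -2/3, -11/40, -4/45, -127/5040, -2/315, …
ICs: h(0) = 0, h′(0) = -3, h′′(0) = -4, h′′′(0) = -7.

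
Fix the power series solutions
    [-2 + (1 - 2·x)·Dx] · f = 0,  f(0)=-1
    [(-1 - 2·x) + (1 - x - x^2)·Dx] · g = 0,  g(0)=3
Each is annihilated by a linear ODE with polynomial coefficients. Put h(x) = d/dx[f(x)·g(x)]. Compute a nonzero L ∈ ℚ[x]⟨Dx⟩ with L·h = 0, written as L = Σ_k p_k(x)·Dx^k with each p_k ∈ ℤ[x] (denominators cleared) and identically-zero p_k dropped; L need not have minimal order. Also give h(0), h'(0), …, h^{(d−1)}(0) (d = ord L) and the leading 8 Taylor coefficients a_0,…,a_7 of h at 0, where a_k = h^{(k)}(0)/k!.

f: a_k = -1, -2, -4, -8, -16, -32, -64, -128, …
g: a_k = 3, 3, 6, 9, 15, 24, 39, 63, …
Product ⇒ symmetric product L₀, ord ≤ 1.
Derive L from L₀ (diff closure).
L = (16 - 30·x - 30·x^2 + 32·x^3 + 48·x^4) + (-3 + 11·x - 3·x^2 - 22·x^3 + 10·x^4 + 12·x^5)·Dx  (order 1).
h: a_k = -9, -48, -171, -516, -1410, -3618, -8883, -21120, …
ICs: h(0) = -9.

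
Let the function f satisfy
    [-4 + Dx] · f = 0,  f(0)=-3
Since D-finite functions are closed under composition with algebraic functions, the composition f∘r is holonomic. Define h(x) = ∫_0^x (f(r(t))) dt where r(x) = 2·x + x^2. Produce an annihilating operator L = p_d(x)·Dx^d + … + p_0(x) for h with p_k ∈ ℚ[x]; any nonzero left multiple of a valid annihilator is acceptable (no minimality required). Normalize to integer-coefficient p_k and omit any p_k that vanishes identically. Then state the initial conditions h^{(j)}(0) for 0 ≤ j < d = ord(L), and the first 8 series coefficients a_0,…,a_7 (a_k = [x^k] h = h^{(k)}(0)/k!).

L = (-8 - 8·x)·Dx + Dx^2  (order 2).
h: a_k = 0, -3, -12, -36, -88, -184, -1696/5, -59104/105, …
ICs: h(0) = 0, h′(0) = -3.

f: a_k = -3, -12, -24, -32, -32, -128/5, -256/15, -1024/105, …
f∘r: x↦r, Dx↦Dx/r' in L_f ⇒ L₀.
Integrate: L := L₀·Dx.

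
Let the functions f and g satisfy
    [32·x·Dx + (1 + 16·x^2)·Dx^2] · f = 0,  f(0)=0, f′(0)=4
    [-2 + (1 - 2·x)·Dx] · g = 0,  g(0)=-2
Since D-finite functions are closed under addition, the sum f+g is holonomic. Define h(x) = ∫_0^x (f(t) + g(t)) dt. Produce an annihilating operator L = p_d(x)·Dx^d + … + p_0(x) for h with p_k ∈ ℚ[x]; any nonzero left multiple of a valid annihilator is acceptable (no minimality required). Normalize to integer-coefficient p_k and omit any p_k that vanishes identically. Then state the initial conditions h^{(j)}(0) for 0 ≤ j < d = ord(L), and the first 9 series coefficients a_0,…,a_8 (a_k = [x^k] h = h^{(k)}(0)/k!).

f: a_k = 0, 4, 0, -64/3, 0, 1024/5, 0, -16384/7, 0, …
g: a_k = -2, -4, -8, -16, -32, -64, -128, -256, -512, …
Weyl lclm of L_f,L_g ⇒ L₀ (ord ≤ 3).
h=∫h₀ ⇒ L = L₀·Dx.
L = (32 - 256·x - 1536·x^2)·Dx^2 + (-14 + 32·x + 160·x^2 - 1536·x^3)·Dx^3 + (1 + 6·x + 96·x^3 - 256·x^4)·Dx^4  (order 4).
h: a_k = 0, -2, 0, -8/3, -28/3, -32/5, 352/15, -128/7, -2272/7, …
ICs: h(0) = 0, h′(0) = -2, h′′(0) = 0, h′′′(0) = -16.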